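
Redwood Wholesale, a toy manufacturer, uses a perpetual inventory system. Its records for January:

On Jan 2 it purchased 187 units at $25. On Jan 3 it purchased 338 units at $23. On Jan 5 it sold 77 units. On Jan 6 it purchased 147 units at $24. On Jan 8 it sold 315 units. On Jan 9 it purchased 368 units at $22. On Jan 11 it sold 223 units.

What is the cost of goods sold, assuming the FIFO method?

Jan 5, 77 sold [FIFO — oldest first]: 77 @ $25 = $1,925
Jan 8, 315 sold [FIFO — oldest first]: 110 @ $25 + 205 @ $23 = $7,465
Jan 11, 223 sold [FIFO — oldest first]: 133 @ $23 + 90 @ $24 = $5,219
Total COGS = $1,925 + $7,465 + $5,219 = $14,609
Ending inventory: 57 @ $24 + 368 @ $22 = $9,464

COGS = $14,609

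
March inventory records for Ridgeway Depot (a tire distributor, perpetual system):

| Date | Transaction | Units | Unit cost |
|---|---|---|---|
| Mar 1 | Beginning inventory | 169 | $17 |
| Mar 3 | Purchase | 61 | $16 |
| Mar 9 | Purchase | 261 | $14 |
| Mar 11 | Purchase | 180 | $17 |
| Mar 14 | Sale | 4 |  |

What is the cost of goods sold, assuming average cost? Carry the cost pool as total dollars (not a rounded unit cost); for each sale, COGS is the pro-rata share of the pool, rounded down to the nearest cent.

COGS = $62.96

After Mar 1: 169 on hand, pool $2,873.00 (≈ $17.0000 each)
After Mar 3: 230 on hand, pool $3,849.00 (≈ $16.7348 each)
After Mar 9: 491 on hand, pool $7,503.00 (≈ $15.2811 each)
After Mar 11: 671 on hand, pool $10,563.00 (≈ $15.7422 each)
Mar 14, sell 4: 4/671 × $10,563.00 → $62.96
Ending inventory (cost pool remaining) = $10,500.04
Check: goods available $10,563.00 = COGS $62.96 + ending $10,500.04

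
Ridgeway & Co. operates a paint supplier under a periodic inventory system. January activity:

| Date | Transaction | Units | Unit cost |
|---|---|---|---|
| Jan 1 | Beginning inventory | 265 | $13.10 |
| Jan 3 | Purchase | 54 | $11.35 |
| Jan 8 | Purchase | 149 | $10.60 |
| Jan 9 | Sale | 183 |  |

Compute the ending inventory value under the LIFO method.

Jan 9, 183 sold [LIFO — newest first]: 149 @ $10.60 + 34 @ $11.35 = $1,965.30
Ending inventory: 265 @ $13.10 + 20 @ $11.35 = $3,698.50

Ending inventory = $3,698.50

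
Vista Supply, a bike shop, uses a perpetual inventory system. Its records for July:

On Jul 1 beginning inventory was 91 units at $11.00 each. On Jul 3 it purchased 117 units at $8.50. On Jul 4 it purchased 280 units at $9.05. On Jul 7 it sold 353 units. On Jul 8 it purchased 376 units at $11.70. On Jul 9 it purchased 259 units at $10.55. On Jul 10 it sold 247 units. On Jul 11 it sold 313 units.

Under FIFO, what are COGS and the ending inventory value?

COGS = $9,445.65; ending inventory = $2,215.50

Jul 7, 353 sold [FIFO — oldest first]: 91 @ $11.00 + 117 @ $8.50 + 145 @ $9.05 = $3,307.75
Jul 10, 247 sold [FIFO — oldest first]: 135 @ $9.05 + 112 @ $11.70 = $2,532.15
Jul 11, 313 sold [FIFO — oldest first]: 264 @ $11.70 + 49 @ $10.55 = $3,605.75
Total COGS = $3,307.75 + $2,532.15 + $3,605.75 = $9,445.65
Ending inventory: 210 @ $10.55 = $2,215.50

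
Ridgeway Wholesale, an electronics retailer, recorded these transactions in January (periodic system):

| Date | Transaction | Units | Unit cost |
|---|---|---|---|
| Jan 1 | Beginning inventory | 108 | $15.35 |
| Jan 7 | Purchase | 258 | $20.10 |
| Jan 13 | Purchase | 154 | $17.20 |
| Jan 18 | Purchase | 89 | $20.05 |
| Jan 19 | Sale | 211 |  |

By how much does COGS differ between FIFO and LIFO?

$154.75

FIFO COGS: 108 @ $15.35 + 103 @ $20.10 = $3,728.10
LIFO COGS: 89 @ $20.05 + 122 @ $17.20 = $3,882.85
Difference = |$3,728.10 − $3,882.85| = $154.75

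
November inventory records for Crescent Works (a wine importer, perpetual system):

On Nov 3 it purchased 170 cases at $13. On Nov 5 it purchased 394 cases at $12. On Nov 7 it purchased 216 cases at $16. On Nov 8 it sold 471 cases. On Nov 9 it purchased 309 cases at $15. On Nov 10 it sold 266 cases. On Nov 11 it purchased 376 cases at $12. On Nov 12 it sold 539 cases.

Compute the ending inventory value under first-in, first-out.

Ending inventory = $2,268

Nov 8, 471 sold [FIFO — oldest first]: 170 @ $13 + 301 @ $12 = $5,822
Nov 10, 266 sold [FIFO — oldest first]: 93 @ $12 + 173 @ $16 = $3,884
Nov 12, 539 sold [FIFO — oldest first]: 43 @ $16 + 309 @ $15 + 187 @ $12 = $7,567
Total COGS = $5,822 + $3,884 + $7,567 = $17,273
Ending inventory: 189 @ $12 = $2,268
Check: goods available $19,541 = COGS $17,273 + ending $2,268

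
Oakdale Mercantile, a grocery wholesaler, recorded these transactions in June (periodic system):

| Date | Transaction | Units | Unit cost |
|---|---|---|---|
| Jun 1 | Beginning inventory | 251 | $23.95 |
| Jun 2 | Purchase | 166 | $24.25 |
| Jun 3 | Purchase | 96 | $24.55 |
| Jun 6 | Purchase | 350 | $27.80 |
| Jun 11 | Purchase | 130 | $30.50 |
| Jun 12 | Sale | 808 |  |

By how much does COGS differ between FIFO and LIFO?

FIFO COGS: 251 @ $23.95 + 166 @ $24.25 + 96 @ $24.55 + 295 @ $27.80 = $20,594.75
LIFO COGS: 130 @ $30.50 + 350 @ $27.80 + 96 @ $24.55 + 166 @ $24.25 + 66 @ $23.95 = $21,658.00
Difference = |$20,594.75 − $21,658.00| = $1,063.25

$1,063.25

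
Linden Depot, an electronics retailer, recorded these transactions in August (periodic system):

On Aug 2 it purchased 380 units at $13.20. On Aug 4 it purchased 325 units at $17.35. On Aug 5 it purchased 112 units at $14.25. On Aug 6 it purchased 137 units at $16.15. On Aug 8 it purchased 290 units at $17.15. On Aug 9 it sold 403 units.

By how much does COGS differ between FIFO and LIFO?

FIFO COGS: 380 @ $13.20 + 23 @ $17.35 = $5,415.05
LIFO COGS: 290 @ $17.15 + 113 @ $16.15 = $6,798.45
Difference = |$5,415.05 − $6,798.45| = $1,383.40

$1,383.40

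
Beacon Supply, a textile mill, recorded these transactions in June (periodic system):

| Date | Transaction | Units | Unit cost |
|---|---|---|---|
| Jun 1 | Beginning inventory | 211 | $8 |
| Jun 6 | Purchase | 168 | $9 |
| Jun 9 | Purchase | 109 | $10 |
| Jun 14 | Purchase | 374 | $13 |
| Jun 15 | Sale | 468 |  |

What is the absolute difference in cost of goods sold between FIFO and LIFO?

$1,712

FIFO COGS: 211 @ $8 + 168 @ $9 + 89 @ $10 = $4,090
LIFO COGS: 374 @ $13 + 94 @ $10 = $5,802
Difference = |$4,090 − $5,802| = $1,712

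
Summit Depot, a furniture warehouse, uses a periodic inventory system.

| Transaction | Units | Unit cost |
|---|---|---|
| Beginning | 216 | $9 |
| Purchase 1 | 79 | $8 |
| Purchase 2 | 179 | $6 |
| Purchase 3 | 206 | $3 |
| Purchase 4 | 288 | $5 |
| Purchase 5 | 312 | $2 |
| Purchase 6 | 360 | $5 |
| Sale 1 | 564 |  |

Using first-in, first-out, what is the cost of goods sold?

COGS = $3,920

Sale 1 (564) [FIFO — oldest first]: 216 @ $9 + 79 @ $8 + 179 @ $6 + 90 @ $3 = $3,920
Ending inventory: 116 @ $3 + 288 @ $5 + 312 @ $2 + 360 @ $5 = $4,212
Check: goods available $8,132 = COGS $3,920 + ending $4,212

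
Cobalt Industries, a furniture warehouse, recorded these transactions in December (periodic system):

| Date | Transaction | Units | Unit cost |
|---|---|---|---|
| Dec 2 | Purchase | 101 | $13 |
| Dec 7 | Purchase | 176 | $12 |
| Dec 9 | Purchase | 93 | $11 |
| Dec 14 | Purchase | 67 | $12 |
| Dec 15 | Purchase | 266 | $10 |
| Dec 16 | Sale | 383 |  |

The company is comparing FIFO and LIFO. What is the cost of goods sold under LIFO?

COGS = $4,014

FIFO COGS: 101 @ $13 + 176 @ $12 + 93 @ $11 + 13 @ $12 = $4,604
LIFO COGS: 266 @ $10 + 67 @ $12 + 50 @ $11 = $4,014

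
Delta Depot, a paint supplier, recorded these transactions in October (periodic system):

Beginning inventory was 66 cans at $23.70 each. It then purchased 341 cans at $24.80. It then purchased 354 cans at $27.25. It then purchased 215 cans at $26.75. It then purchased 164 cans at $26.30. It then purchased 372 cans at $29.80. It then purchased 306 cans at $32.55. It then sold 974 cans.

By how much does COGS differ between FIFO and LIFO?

$3,524.85

FIFO COGS: 66 @ $23.70 + 341 @ $24.80 + 354 @ $27.25 + 213 @ $26.75 = $25,365.25
LIFO COGS: 306 @ $32.55 + 372 @ $29.80 + 164 @ $26.30 + 132 @ $26.75 = $28,890.10
Difference = |$25,365.25 − $28,890.10| = $3,524.85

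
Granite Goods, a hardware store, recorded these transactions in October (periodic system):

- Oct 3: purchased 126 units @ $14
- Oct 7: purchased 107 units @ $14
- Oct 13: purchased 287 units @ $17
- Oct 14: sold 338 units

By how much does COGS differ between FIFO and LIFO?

FIFO COGS: 126 @ $14 + 107 @ $14 + 105 @ $17 = $5,047
LIFO COGS: 287 @ $17 + 51 @ $14 = $5,593
Difference = |$5,047 − $5,593| = $546

$546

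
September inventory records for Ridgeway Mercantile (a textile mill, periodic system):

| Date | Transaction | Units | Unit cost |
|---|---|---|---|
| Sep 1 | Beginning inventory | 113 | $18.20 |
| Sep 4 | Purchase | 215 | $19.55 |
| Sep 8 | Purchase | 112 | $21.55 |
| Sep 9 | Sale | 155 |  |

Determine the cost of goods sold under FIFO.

Sep 9, 155 sold [FIFO — oldest first]: 113 @ $18.20 + 42 @ $19.55 = $2,877.70
Ending inventory: 173 @ $19.55 + 112 @ $21.55 = $5,795.75
Check: goods available $8,673.45 = COGS $2,877.70 + ending $5,795.75

COGS = $2,877.70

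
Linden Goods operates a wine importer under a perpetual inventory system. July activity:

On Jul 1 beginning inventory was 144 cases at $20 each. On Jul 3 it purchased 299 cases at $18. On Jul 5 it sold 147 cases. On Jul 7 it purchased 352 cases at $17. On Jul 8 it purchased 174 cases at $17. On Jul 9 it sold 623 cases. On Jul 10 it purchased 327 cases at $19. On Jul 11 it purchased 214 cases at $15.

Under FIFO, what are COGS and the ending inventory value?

COGS = $13,821; ending inventory = $12,806

Jul 5, 147 sold [FIFO — oldest first]: 144 @ $20 + 3 @ $18 = $2,934
Jul 9, 623 sold [FIFO — oldest first]: 296 @ $18 + 327 @ $17 = $10,887
Total COGS = $2,934 + $10,887 = $13,821
Ending inventory: 25 @ $17 + 174 @ $17 + 327 @ $19 + 214 @ $15 = $12,806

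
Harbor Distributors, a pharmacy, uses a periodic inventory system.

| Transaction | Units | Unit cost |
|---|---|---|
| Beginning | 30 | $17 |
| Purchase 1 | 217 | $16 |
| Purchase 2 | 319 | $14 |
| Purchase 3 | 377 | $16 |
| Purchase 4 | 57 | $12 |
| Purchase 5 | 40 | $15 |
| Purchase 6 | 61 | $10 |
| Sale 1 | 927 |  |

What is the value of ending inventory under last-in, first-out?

Sale 1 (927) [LIFO — newest first]: 61 @ $10 + 40 @ $15 + 57 @ $12 + 377 @ $16 + 319 @ $14 + 73 @ $16 = $13,560
Ending inventory: 30 @ $17 + 144 @ $16 = $2,814
Check: goods available $16,374 = COGS $13,560 + ending $2,814

Ending inventory = $2,814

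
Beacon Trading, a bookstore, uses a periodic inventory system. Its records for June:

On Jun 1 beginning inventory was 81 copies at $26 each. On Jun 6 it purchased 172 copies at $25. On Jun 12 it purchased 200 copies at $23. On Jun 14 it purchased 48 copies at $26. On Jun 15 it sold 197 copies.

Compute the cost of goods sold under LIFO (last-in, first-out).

COGS = $4,675

Jun 15, 197 sold [LIFO — newest first]: 48 @ $26 + 149 @ $23 = $4,675
Ending inventory: 81 @ $26 + 172 @ $25 + 51 @ $23 = $7,579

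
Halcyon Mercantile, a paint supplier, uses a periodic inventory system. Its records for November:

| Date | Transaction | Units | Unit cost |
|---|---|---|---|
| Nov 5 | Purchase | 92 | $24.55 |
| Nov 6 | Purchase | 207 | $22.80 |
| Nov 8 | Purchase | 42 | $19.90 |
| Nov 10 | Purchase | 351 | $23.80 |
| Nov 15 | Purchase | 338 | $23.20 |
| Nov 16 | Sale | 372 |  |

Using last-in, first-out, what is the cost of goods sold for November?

Nov 16, 372 sold [LIFO — newest first]: 338 @ $23.20 + 34 @ $23.80 = $8,650.80
Ending inventory: 92 @ $24.55 + 207 @ $22.80 + 42 @ $19.90 + 317 @ $23.80 = $15,358.60
Check: goods available $24,009.40 = COGS $8,650.80 + ending $15,358.60

COGS = $8,650.80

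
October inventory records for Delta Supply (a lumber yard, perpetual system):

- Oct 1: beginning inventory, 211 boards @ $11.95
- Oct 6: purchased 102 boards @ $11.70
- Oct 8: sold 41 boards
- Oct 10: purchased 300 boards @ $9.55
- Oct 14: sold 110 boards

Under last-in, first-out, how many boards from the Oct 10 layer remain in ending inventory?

190

Oct 8, 41 sold [LIFO — newest first]: 41 @ $11.70 = $479.70
Oct 14, 110 sold [LIFO — newest first]: 110 @ $9.55 = $1,050.50
Total COGS = $479.70 + $1,050.50 = $1,530.20
Ending inventory: 211 @ $11.95 + 61 @ $11.70 + 190 @ $9.55 = $5,049.65
Check: goods available $6,579.85 = COGS $1,530.20 + ending $5,049.65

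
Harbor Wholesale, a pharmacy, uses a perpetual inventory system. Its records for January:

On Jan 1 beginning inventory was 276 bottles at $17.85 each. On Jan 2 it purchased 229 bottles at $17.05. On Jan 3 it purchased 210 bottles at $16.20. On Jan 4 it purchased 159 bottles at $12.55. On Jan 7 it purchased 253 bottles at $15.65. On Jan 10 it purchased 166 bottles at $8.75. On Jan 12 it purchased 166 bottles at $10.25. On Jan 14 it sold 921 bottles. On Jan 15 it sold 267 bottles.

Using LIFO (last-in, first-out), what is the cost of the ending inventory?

Jan 14, 921 sold [LIFO — newest first]: 166 @ $10.25 + 166 @ $8.75 + 253 @ $15.65 + 159 @ $12.55 + 177 @ $16.20 = $11,976.30
Jan 15, 267 sold [LIFO — newest first]: 33 @ $16.20 + 229 @ $17.05 + 5 @ $17.85 = $4,528.30
Total COGS = $11,976.30 + $4,528.30 = $16,504.60
Ending inventory: 271 @ $17.85 = $4,837.35
Check: goods available $21,341.95 = COGS $16,504.60 + ending $4,837.35

Ending inventory = $4,837.35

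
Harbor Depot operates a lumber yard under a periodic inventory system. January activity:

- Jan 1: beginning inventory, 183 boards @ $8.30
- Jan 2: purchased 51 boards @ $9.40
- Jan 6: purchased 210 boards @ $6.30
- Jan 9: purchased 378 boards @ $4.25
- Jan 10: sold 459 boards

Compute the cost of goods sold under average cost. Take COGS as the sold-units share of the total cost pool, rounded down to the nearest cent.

COGS = $2,751.65

Jan 10, sell 459: 459/822 × $4,927.80 → $2,751.65
Ending inventory (cost pool remaining) = $2,176.15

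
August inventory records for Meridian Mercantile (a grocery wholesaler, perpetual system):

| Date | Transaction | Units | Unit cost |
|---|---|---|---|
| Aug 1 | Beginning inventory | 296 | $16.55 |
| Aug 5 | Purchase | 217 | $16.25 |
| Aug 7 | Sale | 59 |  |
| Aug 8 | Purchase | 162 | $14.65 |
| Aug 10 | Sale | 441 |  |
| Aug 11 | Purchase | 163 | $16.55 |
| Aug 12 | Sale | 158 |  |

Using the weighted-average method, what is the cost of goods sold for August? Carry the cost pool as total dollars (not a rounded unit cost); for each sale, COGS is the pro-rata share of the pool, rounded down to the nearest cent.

After Aug 1: 296 on hand, pool $4,898.80 (≈ $16.5500 each)
After Aug 5: 513 on hand, pool $8,425.05 (≈ $16.4231 each)
Aug 7, sell 59: 59/513 × $8,425.05 → $968.96
After Aug 8: 616 on hand, pool $9,829.39 (≈ $15.9568 each)
Aug 10, sell 441: 441/616 × $9,829.39 → $7,036.94
After Aug 11: 338 on hand, pool $5,490.10 (≈ $16.2429 each)
Aug 12, sell 158: 158/338 × $5,490.10 → $2,566.37
Total COGS = $968.96 + $7,036.94 + $2,566.37 = $10,572.27
Ending inventory (cost pool remaining) = $2,923.73

COGS = $10,572.27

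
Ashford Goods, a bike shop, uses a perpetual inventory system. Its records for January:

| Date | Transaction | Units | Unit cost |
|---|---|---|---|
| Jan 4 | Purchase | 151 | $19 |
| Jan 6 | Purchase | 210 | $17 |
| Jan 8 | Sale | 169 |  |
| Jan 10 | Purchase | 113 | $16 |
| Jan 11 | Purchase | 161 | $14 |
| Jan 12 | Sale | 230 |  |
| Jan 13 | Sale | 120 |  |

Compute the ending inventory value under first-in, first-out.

Jan 8, 169 sold [FIFO — oldest first]: 151 @ $19 + 18 @ $17 = $3,175
Jan 12, 230 sold [FIFO — oldest first]: 192 @ $17 + 38 @ $16 = $3,872
Jan 13, 120 sold [FIFO — oldest first]: 75 @ $16 + 45 @ $14 = $1,830
Total COGS = $3,175 + $3,872 + $1,830 = $8,877
Ending inventory: 116 @ $14 = $1,624

Ending inventory = $1,624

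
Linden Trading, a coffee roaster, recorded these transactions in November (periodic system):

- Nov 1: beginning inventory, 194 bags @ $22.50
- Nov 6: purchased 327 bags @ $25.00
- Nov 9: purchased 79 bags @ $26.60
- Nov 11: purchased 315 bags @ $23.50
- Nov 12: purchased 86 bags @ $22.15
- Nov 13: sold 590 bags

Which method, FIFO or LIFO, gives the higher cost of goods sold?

FIFO COGS: 194 @ $22.50 + 327 @ $25.00 + 69 @ $26.60 = $14,375.40
LIFO COGS: 86 @ $22.15 + 315 @ $23.50 + 79 @ $26.60 + 110 @ $25.00 = $14,158.80

FIFO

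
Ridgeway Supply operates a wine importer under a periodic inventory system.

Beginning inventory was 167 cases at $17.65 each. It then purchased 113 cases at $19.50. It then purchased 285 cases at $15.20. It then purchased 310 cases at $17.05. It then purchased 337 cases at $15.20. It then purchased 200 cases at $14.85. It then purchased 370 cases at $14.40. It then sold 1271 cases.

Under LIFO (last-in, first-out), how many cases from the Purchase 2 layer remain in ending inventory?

Sale 1 (1271) [LIFO — newest first]: 370 @ $14.40 + 200 @ $14.85 + 337 @ $15.20 + 310 @ $17.05 + 54 @ $15.20 = $19,526.70
Ending inventory: 167 @ $17.65 + 113 @ $19.50 + 231 @ $15.20 = $8,662.25

231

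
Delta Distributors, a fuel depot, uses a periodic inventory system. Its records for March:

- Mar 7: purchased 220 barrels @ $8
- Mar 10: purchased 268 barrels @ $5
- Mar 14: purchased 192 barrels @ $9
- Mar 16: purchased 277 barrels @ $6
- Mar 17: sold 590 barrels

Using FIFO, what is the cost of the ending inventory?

Mar 17, 590 sold [FIFO — oldest first]: 220 @ $8 + 268 @ $5 + 102 @ $9 = $4,018
Ending inventory: 90 @ $9 + 277 @ $6 = $2,472

Ending inventory = $2,472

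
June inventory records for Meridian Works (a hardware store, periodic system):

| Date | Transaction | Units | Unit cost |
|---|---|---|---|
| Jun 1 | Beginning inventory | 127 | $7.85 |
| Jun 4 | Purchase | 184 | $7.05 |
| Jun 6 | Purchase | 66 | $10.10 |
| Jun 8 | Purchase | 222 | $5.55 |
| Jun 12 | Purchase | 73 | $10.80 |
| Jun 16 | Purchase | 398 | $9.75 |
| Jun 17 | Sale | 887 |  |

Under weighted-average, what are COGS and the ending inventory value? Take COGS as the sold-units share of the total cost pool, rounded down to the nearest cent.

COGS = $7,346.14; ending inventory = $1,515.61

Jun 17, sell 887: 887/1070 × $8,861.75 → $7,346.14
Ending inventory (cost pool remaining) = $1,515.61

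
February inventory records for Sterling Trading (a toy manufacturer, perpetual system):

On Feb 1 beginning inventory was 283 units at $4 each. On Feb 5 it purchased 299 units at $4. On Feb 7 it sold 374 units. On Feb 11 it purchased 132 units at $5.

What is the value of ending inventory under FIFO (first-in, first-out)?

Feb 7, 374 sold [FIFO — oldest first]: 283 @ $4 + 91 @ $4 = $1,496
Ending inventory: 208 @ $4 + 132 @ $5 = $1,492

Ending inventory = $1,492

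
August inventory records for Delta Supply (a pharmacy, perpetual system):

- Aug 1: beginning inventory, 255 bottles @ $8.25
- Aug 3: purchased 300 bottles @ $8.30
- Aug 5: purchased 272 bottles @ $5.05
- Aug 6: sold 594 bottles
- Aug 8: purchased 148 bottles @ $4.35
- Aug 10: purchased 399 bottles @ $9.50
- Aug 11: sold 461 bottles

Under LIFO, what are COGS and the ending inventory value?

Aug 6, 594 sold [LIFO — newest first]: 272 @ $5.05 + 300 @ $8.30 + 22 @ $8.25 = $4,045.10
Aug 11, 461 sold [LIFO — newest first]: 399 @ $9.50 + 62 @ $4.35 = $4,060.20
Total COGS = $4,045.10 + $4,060.20 = $8,105.30
Ending inventory: 233 @ $8.25 + 86 @ $4.35 = $2,296.35

COGS = $8,105.30; ending inventory = $2,296.35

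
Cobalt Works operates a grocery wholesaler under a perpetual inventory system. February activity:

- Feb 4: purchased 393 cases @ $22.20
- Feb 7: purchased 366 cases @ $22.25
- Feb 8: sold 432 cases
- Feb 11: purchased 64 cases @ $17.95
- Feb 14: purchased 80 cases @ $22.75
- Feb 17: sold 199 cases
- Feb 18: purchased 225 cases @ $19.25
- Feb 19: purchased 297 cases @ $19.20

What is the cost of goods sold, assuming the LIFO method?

Feb 8, 432 sold [LIFO — newest first]: 366 @ $22.25 + 66 @ $22.20 = $9,608.70
Feb 17, 199 sold [LIFO — newest first]: 80 @ $22.75 + 64 @ $17.95 + 55 @ $22.20 = $4,189.80
Total COGS = $9,608.70 + $4,189.80 = $13,798.50
Ending inventory: 272 @ $22.20 + 225 @ $19.25 + 297 @ $19.20 = $16,072.05
Check: goods available $29,870.55 = COGS $13,798.50 + ending $16,072.05

COGS = $13,798.50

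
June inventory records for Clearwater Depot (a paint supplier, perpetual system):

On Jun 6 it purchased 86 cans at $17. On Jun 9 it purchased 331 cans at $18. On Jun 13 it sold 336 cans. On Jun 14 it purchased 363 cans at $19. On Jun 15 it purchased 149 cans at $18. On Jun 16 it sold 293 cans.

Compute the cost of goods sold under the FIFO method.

COGS = $11,448

Jun 13, 336 sold [FIFO — oldest first]: 86 @ $17 + 250 @ $18 = $5,962
Jun 16, 293 sold [FIFO — oldest first]: 81 @ $18 + 212 @ $19 = $5,486
Total COGS = $5,962 + $5,486 = $11,448
Ending inventory: 151 @ $19 + 149 @ $18 = $5,551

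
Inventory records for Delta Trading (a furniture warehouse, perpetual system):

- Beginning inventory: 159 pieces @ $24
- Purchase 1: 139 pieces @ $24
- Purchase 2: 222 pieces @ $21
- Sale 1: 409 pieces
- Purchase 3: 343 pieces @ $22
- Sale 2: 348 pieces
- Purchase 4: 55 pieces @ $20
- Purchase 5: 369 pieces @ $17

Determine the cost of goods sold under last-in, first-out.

COGS = $16,816

Sale 1 (409) [LIFO — newest first]: 222 @ $21 + 139 @ $24 + 48 @ $24 = $9,150
Sale 2 (348) [LIFO — newest first]: 343 @ $22 + 5 @ $24 = $7,666
Total COGS = $9,150 + $7,666 = $16,816
Ending inventory: 106 @ $24 + 55 @ $20 + 369 @ $17 = $9,917
Check: goods available $26,733 = COGS $16,816 + ending $9,917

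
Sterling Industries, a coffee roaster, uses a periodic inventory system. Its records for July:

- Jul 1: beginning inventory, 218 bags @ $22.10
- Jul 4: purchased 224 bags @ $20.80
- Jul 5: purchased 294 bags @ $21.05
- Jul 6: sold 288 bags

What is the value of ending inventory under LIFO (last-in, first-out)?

Jul 6, 288 sold [LIFO — newest first]: 288 @ $21.05 = $6,062.40
Ending inventory: 218 @ $22.10 + 224 @ $20.80 + 6 @ $21.05 = $9,603.30

Ending inventory = $9,603.30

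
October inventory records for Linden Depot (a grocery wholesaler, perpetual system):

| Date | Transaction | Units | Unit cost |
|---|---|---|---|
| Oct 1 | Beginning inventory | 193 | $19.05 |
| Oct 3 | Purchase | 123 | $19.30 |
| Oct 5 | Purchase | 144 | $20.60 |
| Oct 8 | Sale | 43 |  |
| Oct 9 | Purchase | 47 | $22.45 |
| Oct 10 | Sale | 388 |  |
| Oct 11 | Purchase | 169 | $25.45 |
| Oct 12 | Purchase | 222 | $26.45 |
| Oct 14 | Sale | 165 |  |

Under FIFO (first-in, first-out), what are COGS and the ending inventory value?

COGS = $12,337.15; ending inventory = $7,907.90

Oct 8, 43 sold [FIFO — oldest first]: 43 @ $19.05 = $819.15
Oct 10, 388 sold [FIFO — oldest first]: 150 @ $19.05 + 123 @ $19.30 + 115 @ $20.60 = $7,600.40
Oct 14, 165 sold [FIFO — oldest first]: 29 @ $20.60 + 47 @ $22.45 + 89 @ $25.45 = $3,917.60
Total COGS = $819.15 + $7,600.40 + $3,917.60 = $12,337.15
Ending inventory: 80 @ $25.45 + 222 @ $26.45 = $7,907.90
Check: goods available $20,245.05 = COGS $12,337.15 + ending $7,907.90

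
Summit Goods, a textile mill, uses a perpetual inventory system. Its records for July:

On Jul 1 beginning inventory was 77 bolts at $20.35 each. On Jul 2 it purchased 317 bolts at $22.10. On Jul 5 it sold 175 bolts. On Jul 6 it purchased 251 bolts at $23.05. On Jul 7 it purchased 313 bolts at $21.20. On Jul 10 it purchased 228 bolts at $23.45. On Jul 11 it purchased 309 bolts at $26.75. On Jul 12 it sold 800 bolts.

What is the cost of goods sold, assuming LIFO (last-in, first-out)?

Jul 5, 175 sold [LIFO — newest first]: 175 @ $22.10 = $3,867.50
Jul 12, 800 sold [LIFO — newest first]: 309 @ $26.75 + 228 @ $23.45 + 263 @ $21.20 = $19,187.95
Total COGS = $3,867.50 + $19,187.95 = $23,055.45
Ending inventory: 77 @ $20.35 + 142 @ $22.10 + 251 @ $23.05 + 50 @ $21.20 = $11,550.70

COGS = $23,055.45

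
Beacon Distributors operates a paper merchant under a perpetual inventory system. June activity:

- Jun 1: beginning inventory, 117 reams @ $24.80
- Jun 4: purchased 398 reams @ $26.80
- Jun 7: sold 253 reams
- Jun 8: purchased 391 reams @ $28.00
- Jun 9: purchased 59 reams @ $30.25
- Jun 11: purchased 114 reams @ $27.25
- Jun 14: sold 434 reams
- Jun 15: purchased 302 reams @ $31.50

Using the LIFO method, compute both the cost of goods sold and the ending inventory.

COGS = $18,979.65; ending inventory = $19,940.60

Jun 7, 253 sold [LIFO — newest first]: 253 @ $26.80 = $6,780.40
Jun 14, 434 sold [LIFO — newest first]: 114 @ $27.25 + 59 @ $30.25 + 261 @ $28.00 = $12,199.25
Total COGS = $6,780.40 + $12,199.25 = $18,979.65
Ending inventory: 117 @ $24.80 + 145 @ $26.80 + 130 @ $28.00 + 302 @ $31.50 = $19,940.60
Check: goods available $38,920.25 = COGS $18,979.65 + ending $19,940.60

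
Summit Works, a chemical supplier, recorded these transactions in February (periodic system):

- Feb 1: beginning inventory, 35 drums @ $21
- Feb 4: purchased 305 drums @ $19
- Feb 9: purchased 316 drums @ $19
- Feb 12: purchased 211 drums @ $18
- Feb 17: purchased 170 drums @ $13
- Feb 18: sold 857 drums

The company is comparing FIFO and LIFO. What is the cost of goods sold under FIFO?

FIFO COGS: 35 @ $21 + 305 @ $19 + 316 @ $19 + 201 @ $18 = $16,152
LIFO COGS: 170 @ $13 + 211 @ $18 + 316 @ $19 + 160 @ $19 = $15,052

COGS = $16,152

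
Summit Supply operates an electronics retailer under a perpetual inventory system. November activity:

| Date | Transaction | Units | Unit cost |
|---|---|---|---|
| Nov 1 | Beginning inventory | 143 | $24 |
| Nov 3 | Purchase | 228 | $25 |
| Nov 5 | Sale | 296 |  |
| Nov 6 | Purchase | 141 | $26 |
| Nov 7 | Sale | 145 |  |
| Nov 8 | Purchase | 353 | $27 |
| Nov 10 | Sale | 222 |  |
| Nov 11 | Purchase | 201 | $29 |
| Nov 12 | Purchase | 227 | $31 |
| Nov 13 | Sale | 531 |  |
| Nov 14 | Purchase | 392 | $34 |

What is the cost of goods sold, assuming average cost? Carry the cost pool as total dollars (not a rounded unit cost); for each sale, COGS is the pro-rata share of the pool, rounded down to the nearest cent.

COGS = $32,324.01

After Nov 1: 143 on hand, pool $3,432.00 (≈ $24.0000 each)
After Nov 3: 371 on hand, pool $9,132.00 (≈ $24.6146 each)
Nov 5, sell 296: 296/371 × $9,132.00 → $7,285.90
After Nov 6: 216 on hand, pool $5,512.10 (≈ $25.5190 each)
Nov 7, sell 145: 145/216 × $5,512.10 → $3,700.25
After Nov 8: 424 on hand, pool $11,342.85 (≈ $26.7520 each)
Nov 10, sell 222: 222/424 × $11,342.85 → $5,938.94
After Nov 11: 403 on hand, pool $11,232.91 (≈ $27.8732 each)
After Nov 12: 630 on hand, pool $18,269.91 (≈ $28.9999 each)
Nov 13, sell 531: 531/630 × $18,269.91 → $15,398.92
After Nov 14: 491 on hand, pool $16,198.99 (≈ $32.9918 each)
Total COGS = $7,285.90 + $3,700.25 + $5,938.94 + $15,398.92 = $32,324.01
Ending inventory (cost pool remaining) = $16,198.99
Check: goods available $48,523.00 = COGS $32,324.01 + ending $16,198.99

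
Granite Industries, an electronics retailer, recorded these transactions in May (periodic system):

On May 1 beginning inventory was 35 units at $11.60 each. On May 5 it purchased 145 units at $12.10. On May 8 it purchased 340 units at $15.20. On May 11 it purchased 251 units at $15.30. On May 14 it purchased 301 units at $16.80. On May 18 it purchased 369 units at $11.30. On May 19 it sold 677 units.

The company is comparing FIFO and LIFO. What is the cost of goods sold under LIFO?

COGS = $9,333.60

FIFO COGS: 35 @ $11.60 + 145 @ $12.10 + 340 @ $15.20 + 157 @ $15.30 = $9,730.60
LIFO COGS: 369 @ $11.30 + 301 @ $16.80 + 7 @ $15.30 = $9,333.60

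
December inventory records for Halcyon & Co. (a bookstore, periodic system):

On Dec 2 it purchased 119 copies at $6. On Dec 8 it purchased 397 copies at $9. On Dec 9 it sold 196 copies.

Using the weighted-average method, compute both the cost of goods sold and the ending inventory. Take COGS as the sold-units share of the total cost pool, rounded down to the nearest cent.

Dec 9, sell 196: 196/516 × $4,287.00 → $1,628.39
Ending inventory (cost pool remaining) = $2,658.61

COGS = $1,628.39; ending inventory = $2,658.61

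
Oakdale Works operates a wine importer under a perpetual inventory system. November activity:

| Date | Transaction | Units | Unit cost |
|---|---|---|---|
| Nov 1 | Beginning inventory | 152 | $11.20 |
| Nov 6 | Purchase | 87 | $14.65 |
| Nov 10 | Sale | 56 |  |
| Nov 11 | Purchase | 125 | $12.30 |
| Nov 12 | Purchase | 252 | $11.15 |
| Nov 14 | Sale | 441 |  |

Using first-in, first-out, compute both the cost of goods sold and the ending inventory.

Nov 10, 56 sold [FIFO — oldest first]: 56 @ $11.20 = $627.20
Nov 14, 441 sold [FIFO — oldest first]: 96 @ $11.20 + 87 @ $14.65 + 125 @ $12.30 + 133 @ $11.15 = $5,370.20
Total COGS = $627.20 + $5,370.20 = $5,997.40
Ending inventory: 119 @ $11.15 = $1,326.85

COGS = $5,997.40; ending inventory = $1,326.85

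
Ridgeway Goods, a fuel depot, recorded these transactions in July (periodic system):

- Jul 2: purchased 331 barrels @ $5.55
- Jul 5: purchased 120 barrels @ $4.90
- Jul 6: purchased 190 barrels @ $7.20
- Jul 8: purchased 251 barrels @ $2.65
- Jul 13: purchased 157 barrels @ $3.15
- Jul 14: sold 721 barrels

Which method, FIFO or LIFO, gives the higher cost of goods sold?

FIFO

FIFO COGS: 331 @ $5.55 + 120 @ $4.90 + 190 @ $7.20 + 80 @ $2.65 = $4,005.05
LIFO COGS: 157 @ $3.15 + 251 @ $2.65 + 190 @ $7.20 + 120 @ $4.90 + 3 @ $5.55 = $3,132.35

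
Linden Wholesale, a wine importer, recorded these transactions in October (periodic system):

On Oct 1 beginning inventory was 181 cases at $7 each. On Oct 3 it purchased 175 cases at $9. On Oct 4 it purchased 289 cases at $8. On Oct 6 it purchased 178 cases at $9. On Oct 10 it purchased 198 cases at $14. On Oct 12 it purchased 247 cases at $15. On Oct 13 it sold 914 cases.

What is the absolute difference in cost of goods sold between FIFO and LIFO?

$2,379

FIFO COGS: 181 @ $7 + 175 @ $9 + 289 @ $8 + 178 @ $9 + 91 @ $14 = $8,030
LIFO COGS: 247 @ $15 + 198 @ $14 + 178 @ $9 + 289 @ $8 + 2 @ $9 = $10,409
Difference = |$8,030 − $10,409| = $2,379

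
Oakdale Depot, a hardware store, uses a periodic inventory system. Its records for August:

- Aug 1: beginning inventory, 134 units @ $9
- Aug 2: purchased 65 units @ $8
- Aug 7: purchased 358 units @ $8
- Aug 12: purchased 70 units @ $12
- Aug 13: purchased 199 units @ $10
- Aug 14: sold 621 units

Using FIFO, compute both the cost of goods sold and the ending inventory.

COGS = $5,358; ending inventory = $2,062

Aug 14, 621 sold [FIFO — oldest first]: 134 @ $9 + 65 @ $8 + 358 @ $8 + 64 @ $12 = $5,358
Ending inventory: 6 @ $12 + 199 @ $10 = $2,062
Check: goods available $7,420 = COGS $5,358 + ending $2,062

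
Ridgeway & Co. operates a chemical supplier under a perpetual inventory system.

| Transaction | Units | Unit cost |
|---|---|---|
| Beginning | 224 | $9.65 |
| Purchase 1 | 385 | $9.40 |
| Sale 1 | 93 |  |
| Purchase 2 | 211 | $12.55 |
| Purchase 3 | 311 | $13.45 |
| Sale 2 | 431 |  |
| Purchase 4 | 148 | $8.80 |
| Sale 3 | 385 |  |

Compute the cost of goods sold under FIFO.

COGS = $9,625.70

Sale 1 (93) [FIFO — oldest first]: 93 @ $9.65 = $897.45
Sale 2 (431) [FIFO — oldest first]: 131 @ $9.65 + 300 @ $9.40 = $4,084.15
Sale 3 (385) [FIFO — oldest first]: 85 @ $9.40 + 211 @ $12.55 + 89 @ $13.45 = $4,644.10
Total COGS = $897.45 + $4,084.15 + $4,644.10 = $9,625.70
Ending inventory: 222 @ $13.45 + 148 @ $8.80 = $4,288.30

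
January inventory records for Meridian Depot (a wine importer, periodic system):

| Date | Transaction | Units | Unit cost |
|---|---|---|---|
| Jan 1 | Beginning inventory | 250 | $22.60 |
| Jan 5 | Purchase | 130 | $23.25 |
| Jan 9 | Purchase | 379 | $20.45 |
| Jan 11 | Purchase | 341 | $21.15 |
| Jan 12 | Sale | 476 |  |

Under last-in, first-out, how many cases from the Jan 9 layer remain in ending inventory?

Jan 12, 476 sold [LIFO — newest first]: 341 @ $21.15 + 135 @ $20.45 = $9,972.90
Ending inventory: 250 @ $22.60 + 130 @ $23.25 + 244 @ $20.45 = $13,662.30

244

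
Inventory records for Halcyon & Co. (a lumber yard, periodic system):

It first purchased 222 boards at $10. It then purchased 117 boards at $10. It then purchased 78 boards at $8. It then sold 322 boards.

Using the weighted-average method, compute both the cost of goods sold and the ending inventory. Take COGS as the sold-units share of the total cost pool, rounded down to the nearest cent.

Sale 1, sell 322: 322/417 × $4,014.00 → $3,099.53
Ending inventory (cost pool remaining) = $914.47

COGS = $3,099.53; ending inventory = $914.47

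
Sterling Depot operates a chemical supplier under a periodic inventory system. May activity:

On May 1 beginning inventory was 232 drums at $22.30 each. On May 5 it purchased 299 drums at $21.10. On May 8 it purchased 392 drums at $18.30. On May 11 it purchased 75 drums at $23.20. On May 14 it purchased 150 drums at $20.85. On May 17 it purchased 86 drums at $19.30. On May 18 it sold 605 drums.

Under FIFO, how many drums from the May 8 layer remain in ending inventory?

May 18, 605 sold [FIFO — oldest first]: 232 @ $22.30 + 299 @ $21.10 + 74 @ $18.30 = $12,836.70
Ending inventory: 318 @ $18.30 + 75 @ $23.20 + 150 @ $20.85 + 86 @ $19.30 = $12,346.70

318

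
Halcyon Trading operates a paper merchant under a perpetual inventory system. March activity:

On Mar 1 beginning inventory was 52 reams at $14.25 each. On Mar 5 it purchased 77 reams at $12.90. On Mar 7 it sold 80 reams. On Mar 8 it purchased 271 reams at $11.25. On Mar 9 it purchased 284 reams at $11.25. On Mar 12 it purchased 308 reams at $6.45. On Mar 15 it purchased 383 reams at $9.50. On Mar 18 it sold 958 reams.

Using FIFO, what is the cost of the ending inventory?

Ending inventory = $3,201.50

Mar 7, 80 sold [FIFO — oldest first]: 52 @ $14.25 + 28 @ $12.90 = $1,102.20
Mar 18, 958 sold [FIFO — oldest first]: 49 @ $12.90 + 271 @ $11.25 + 284 @ $11.25 + 308 @ $6.45 + 46 @ $9.50 = $9,299.45
Total COGS = $1,102.20 + $9,299.45 = $10,401.65
Ending inventory: 337 @ $9.50 = $3,201.50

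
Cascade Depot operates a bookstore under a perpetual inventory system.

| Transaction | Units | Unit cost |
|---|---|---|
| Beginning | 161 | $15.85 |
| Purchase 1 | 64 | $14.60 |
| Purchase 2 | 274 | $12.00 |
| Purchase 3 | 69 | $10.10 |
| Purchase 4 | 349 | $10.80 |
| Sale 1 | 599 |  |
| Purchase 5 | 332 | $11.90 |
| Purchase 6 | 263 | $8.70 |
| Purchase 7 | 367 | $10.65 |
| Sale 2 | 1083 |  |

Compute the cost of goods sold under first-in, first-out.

COGS = $19,289.75

Sale 1 (599) [FIFO — oldest first]: 161 @ $15.85 + 64 @ $14.60 + 274 @ $12.00 + 69 @ $10.10 + 31 @ $10.80 = $7,805.95
Sale 2 (1083) [FIFO — oldest first]: 318 @ $10.80 + 332 @ $11.90 + 263 @ $8.70 + 170 @ $10.65 = $11,483.80
Total COGS = $7,805.95 + $11,483.80 = $19,289.75
Ending inventory: 197 @ $10.65 = $2,098.05
Check: goods available $21,387.80 = COGS $19,289.75 + ending $2,098.05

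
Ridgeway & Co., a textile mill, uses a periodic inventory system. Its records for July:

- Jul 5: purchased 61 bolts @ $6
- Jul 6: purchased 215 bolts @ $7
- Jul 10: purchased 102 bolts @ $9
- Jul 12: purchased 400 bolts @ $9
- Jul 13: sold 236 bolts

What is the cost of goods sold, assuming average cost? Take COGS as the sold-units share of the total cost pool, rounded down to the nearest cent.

Jul 13, sell 236: 236/778 × $6,389.00 → $1,938.05
Ending inventory (cost pool remaining) = $4,450.95

COGS = $1,938.05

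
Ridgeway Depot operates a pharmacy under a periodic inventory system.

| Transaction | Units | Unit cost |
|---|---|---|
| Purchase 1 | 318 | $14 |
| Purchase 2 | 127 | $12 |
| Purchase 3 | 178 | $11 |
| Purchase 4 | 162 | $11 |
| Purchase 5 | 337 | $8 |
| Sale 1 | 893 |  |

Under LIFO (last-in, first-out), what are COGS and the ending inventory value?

Sale 1 (893) [LIFO — newest first]: 337 @ $8 + 162 @ $11 + 178 @ $11 + 127 @ $12 + 89 @ $14 = $9,206
Ending inventory: 229 @ $14 = $3,206

COGS = $9,206; ending inventory = $3,206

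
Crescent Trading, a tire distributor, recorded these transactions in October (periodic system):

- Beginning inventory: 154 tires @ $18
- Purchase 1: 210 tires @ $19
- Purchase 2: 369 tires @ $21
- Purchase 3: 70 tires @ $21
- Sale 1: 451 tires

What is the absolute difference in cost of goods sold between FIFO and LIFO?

$858

FIFO COGS: 154 @ $18 + 210 @ $19 + 87 @ $21 = $8,589
LIFO COGS: 70 @ $21 + 369 @ $21 + 12 @ $19 = $9,447
Difference = |$8,589 − $9,447| = $858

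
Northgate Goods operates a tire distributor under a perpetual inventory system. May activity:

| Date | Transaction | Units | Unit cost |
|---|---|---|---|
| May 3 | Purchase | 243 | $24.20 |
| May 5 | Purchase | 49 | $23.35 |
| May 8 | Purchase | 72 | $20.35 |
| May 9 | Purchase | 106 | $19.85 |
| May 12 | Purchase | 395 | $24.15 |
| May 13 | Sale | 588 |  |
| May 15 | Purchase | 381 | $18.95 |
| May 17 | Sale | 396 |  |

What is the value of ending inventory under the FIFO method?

May 13, 588 sold [FIFO — oldest first]: 243 @ $24.20 + 49 @ $23.35 + 72 @ $20.35 + 106 @ $19.85 + 118 @ $24.15 = $13,443.75
May 17, 396 sold [FIFO — oldest first]: 277 @ $24.15 + 119 @ $18.95 = $8,944.60
Total COGS = $13,443.75 + $8,944.60 = $22,388.35
Ending inventory: 262 @ $18.95 = $4,964.90

Ending inventory = $4,964.90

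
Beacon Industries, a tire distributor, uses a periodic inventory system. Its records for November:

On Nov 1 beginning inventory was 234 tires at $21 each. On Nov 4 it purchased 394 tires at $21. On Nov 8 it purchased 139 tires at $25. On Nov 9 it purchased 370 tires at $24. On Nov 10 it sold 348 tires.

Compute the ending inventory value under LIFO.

Ending inventory = $17,191

Nov 10, 348 sold [LIFO — newest first]: 348 @ $24 = $8,352
Ending inventory: 234 @ $21 + 394 @ $21 + 139 @ $25 + 22 @ $24 = $17,191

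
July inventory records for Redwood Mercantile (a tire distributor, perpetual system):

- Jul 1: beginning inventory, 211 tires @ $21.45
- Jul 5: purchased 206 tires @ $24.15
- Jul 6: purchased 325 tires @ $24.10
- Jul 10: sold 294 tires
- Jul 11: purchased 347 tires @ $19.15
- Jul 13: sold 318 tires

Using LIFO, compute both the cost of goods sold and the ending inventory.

COGS = $13,175.10; ending inventory = $10,803.30

Jul 10, 294 sold [LIFO — newest first]: 294 @ $24.10 = $7,085.40
Jul 13, 318 sold [LIFO — newest first]: 318 @ $19.15 = $6,089.70
Total COGS = $7,085.40 + $6,089.70 = $13,175.10
Ending inventory: 211 @ $21.45 + 206 @ $24.15 + 31 @ $24.10 + 29 @ $19.15 = $10,803.30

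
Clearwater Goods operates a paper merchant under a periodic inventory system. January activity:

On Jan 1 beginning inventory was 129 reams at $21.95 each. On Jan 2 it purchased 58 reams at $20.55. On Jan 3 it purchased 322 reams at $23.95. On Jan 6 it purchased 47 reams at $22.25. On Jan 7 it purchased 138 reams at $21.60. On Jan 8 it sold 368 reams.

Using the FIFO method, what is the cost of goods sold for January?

Jan 8, 368 sold [FIFO — oldest first]: 129 @ $21.95 + 58 @ $20.55 + 181 @ $23.95 = $8,358.40
Ending inventory: 141 @ $23.95 + 47 @ $22.25 + 138 @ $21.60 = $7,403.50
Check: goods available $15,761.90 = COGS $8,358.40 + ending $7,403.50

COGS = $8,358.40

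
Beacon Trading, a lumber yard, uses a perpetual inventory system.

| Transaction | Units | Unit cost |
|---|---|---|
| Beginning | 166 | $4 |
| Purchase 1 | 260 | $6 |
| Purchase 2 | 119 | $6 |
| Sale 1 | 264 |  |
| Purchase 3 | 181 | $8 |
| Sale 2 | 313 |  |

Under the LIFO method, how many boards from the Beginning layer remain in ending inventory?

149

Sale 1 (264) [LIFO — newest first]: 119 @ $6 + 145 @ $6 = $1,584
Sale 2 (313) [LIFO — newest first]: 181 @ $8 + 115 @ $6 + 17 @ $4 = $2,206
Total COGS = $1,584 + $2,206 = $3,790
Ending inventory: 149 @ $4 = $596
Check: goods available $4,386 = COGS $3,790 + ending $596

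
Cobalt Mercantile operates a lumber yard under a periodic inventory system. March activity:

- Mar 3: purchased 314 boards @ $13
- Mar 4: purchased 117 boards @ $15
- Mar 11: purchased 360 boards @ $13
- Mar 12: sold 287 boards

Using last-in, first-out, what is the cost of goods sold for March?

Mar 12, 287 sold [LIFO — newest first]: 287 @ $13 = $3,731
Ending inventory: 314 @ $13 + 117 @ $15 + 73 @ $13 = $6,786
Check: goods available $10,517 = COGS $3,731 + ending $6,786

COGS = $3,731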